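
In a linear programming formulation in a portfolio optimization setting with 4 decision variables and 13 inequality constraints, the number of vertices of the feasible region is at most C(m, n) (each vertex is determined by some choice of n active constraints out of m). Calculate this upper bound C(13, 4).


Each vertex corresponds to some choice of n active constraints out of m, so the number of vertices is at most C(m, n) = m! / (n!(m-n)!).
m = 13, n = 4
Numerator: 13 * 12 * 11 * 10
Denominator: 4! = 24
C(13, 4) = 715


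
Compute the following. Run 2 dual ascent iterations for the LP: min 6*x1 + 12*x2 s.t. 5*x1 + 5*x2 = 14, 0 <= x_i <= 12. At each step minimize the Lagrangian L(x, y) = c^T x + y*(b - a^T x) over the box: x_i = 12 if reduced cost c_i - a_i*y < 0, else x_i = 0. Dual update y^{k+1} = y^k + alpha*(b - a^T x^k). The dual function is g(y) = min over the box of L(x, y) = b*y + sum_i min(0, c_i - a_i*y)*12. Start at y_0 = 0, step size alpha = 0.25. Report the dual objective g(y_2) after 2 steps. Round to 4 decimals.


Dual ascent for LP: min 6*x1 + 12*x2, 5*x1 + 5*x2 = 14, 0 <= x_i <= 12
Step 1: y^k = 0.0, reduced costs: (6.0, 12.0)
  x^k = (0.0, 0.0), subgradient = b - a^T x = 14.0
  y^{k+1} = 0.0 + 0.25*14.0 = 3.5
Step 2: y^k = 3.5, reduced costs: (-11.5, -5.5)
  x^k = (12.0, 12.0), subgradient = b - a^T x = -106.0
  y^{k+1} = 3.5 + 0.25*-106.0 = -23.0
Dual objective at y_2 = -23.0: reduced costs (121.0, 127.0), box minimizer x = (0.0, 0.0)
g(y_2) = b*y + (c1 - a1*y)*x1 + (c2 - a2*y)*x2 = 14*(-23.0) + 121.0*0.0 + 127.0*0.0 = -322.0 + 0.0 + 0.0 = -322.0


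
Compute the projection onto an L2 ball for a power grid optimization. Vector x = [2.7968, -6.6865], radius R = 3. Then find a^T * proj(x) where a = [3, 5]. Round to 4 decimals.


Step 1: Compute ||x|| (intermediates to 6 decimals).
||x|| = sqrt(2.7968^2 + (-6.6865)^2) = 7.247853
Step 2: Project.
Since ||x|| > R, scale = R/||x|| = 3/7.247853 = 0.413916, proj(x) = scale * x
proj(x) = [1.15764, -2.767649]
Step 3: Dot product.
a^T * proj(x) = 3*1.15764 + 5*(-2.767649) = -10.3653


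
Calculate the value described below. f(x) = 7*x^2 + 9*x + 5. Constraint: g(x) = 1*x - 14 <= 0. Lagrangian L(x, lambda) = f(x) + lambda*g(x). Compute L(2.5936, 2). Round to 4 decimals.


Step 1: Evaluate f(x).
f(2.5936) = 7*2.5936^2 + 9*2.5936 + 5 = 75.4297
Step 2: Evaluate g(x).
g(2.5936) = 1*2.5936 - 14 = -11.4064
Step 3: Compute Lagrangian.
L = 75.4297 + 2*-11.4064 = 52.6169


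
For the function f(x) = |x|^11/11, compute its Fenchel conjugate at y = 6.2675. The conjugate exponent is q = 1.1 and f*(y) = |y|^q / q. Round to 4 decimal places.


The conjugate exponent q satisfies 1/p + 1/q = 1.
p = 11, so q = 11/(11 - 1) = 1.1
|y|^q = 6.2675^1.1 = 7.5302
f*(6.2675) = 7.5302 / 1.1 = 6.8456


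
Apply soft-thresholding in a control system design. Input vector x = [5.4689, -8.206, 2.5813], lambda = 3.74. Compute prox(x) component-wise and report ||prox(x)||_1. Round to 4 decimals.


Soft-thresholding with lambda = 3.74:
prox(5.4689) = sign(5.4689)*max(|5.4689| - 3.74, 0) = 1.7289
prox(-8.206) = sign(-8.206)*max(|-8.206| - 3.74, 0) = -4.466
prox(2.5813) = sign(2.5813)*max(|2.5813| - 3.74, 0) = 0.0
prox(x) = [1.7289, -4.466, 0.0]
||prox(x)||_1 = 1.7289 + 4.466 + 0.0 = 6.1949


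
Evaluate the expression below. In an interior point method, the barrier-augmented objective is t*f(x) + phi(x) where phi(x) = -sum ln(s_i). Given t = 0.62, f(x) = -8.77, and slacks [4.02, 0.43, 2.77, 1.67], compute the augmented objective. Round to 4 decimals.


Step 1: Compute log-barrier.
ln values: [1.3913, -0.844, 1.0188, 0.5128]
phi = -(1.3913 - 0.844 + 1.0188 + 0.5128) = -2.079
Step 2: Compute augmented objective.
t*f(x) = 0.62*-8.77 = -5.4374
Total = -5.4374 - 2.079 = -7.5164


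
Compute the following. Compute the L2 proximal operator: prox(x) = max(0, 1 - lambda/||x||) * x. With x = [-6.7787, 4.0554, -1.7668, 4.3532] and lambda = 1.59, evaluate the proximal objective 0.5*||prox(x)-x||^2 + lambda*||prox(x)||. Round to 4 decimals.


Step 1: Compute ||x||.
||x|| = 9.1907
Step 2: Compute scaling factor.
scale = max(0, 1 - 1.59/9.1907) = 0.827
Step 3: prox(x) = [-5.606, 3.3538, -1.4611, 3.6001]
||prox(x)|| = 7.6007
Step 4: Proximal objective.
0.5*||prox-x||^2 = 1.2641
lambda*||prox|| = 12.0851
Total = 13.3492


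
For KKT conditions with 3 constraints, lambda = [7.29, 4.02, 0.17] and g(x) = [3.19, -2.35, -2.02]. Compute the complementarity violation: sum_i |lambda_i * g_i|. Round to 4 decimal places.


KKT complementary slackness check:
lambda_1 * g_1 = 7.29 * 3.19 = 23.2551
lambda_2 * g_2 = 4.02 * -2.35 = -9.447
lambda_3 * g_3 = 0.17 * -2.02 = -0.3434
Total violation = 23.2551 + 9.447 + 0.3434 = 33.0455


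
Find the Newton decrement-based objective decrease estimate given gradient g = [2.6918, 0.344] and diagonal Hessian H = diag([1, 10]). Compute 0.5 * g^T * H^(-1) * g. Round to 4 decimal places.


Step 1: H is diagonal, so H^(-1) * g = [2.6918, 0.0344].
Step 2: g^T H^(-1) g = sum_i g_i^2 / H_ii
  = (2.6918)^2/1 + (0.344)^2/10
  = 7.2458 + 0.0118 = 7.2576
Step 3: Objective decrease = 0.5 * g^T H^(-1) g = 3.6288


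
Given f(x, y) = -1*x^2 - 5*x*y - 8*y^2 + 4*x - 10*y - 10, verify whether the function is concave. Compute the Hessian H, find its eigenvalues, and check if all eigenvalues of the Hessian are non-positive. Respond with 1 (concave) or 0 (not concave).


The Hessian of f(x,y) = -1*x^2 - 5*x*y - 8*y^2 + 4*x - 10*y - 10 is:
H = [[-2, -5], [-5, -16]]
Trace = -2 - 16 = -18
Determinant = -2*-16 - (-5)^2 = 7
Discriminant = (-18)^2 - 4*7 = 296.0
Eigenvalues: lambda_1 = -17.6023, lambda_2 = -0.3977
The function is concave.

1


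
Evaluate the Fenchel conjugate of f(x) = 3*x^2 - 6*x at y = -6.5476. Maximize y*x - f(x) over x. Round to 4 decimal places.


f*(y) = sup_x {y*x - a*x^2 - b*x} = sup_x {(y-b)*x - a*x^2}
FOC: (y - b) - 2a*x = 0 => x* = (y - b)/(2a)
x* = (-6.5476 + 6)/(2*3) = -0.0913
f*(-6.5476) = (y-b)^2/(4a) = (-6.5476 + 6)^2/(4*3)
= 0.2999/12 = 0.025


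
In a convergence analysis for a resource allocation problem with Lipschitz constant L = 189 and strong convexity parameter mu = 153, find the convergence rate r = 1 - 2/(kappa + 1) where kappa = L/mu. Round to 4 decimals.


Step 1: Compute the condition number.
kappa = L/mu = 189/153 = 1.2353
Step 2: Compute the convergence rate.
r = 1 - 2/(kappa + 1) = 1 - 2*mu/(L + mu) = (L - mu)/(L + mu) = 36/342 = 0.1053


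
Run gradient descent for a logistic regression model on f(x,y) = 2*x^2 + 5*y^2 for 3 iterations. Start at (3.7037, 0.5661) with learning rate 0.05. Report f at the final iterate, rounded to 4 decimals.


Gradient descent on f(x,y) = 2*x^2 + 5*y^2.
Starting point: (3.7037, 0.5661), alpha = 0.05
Step 1: grad_x = 2*2*3.7037 = 14.8148, grad_y = 2*5*0.5661 = 5.661
  x_1 = 3.7037 - 0.05*14.8148 = 2.963
  y_1 = 0.5661 - 0.05*5.661 = 0.2831
Step 2: grad_x = 2*2*2.963 = 11.8518, grad_y = 2*5*0.2831 = 2.8305
  x_2 = 2.963 - 0.05*11.8518 = 2.3704
  y_2 = 0.2831 - 0.05*2.8305 = 0.1415
Step 3: grad_x = 2*2*2.3704 = 9.4815, grad_y = 2*5*0.1415 = 1.4153
  x_3 = 2.3704 - 0.05*9.4815 = 1.8963
  y_3 = 0.1415 - 0.05*1.4153 = 0.0708
f(1.8963, 0.0708) = 2*1.8963^2 + 5*0.0708^2 = 7.2169


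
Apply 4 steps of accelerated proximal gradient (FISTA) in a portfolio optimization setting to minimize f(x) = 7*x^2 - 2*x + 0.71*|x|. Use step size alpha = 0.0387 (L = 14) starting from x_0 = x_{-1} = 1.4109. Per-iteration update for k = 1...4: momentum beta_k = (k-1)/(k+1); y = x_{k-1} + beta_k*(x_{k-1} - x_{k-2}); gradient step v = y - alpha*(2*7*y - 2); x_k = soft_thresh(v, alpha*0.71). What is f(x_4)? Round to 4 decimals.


FISTA on f(x) = 7*x^2 - 2*x + 0.71*|x|
L = 14, alpha = 0.0387
Iteration 1: beta = 0.0, y = 1.4109 + 0.0*(1.4109 - 1.4109) = 1.4109
  grad(y) = 17.7526, v = y - alpha*grad = 0.7239
  prox(v) = soft_thresh(0.7239, 0.0275) = 0.6964
Iteration 2: beta = 0.3333, y = 0.6964 + 0.3333*(0.6964 - 1.4109) = 0.4582
  grad(y) = 4.4152, v = y - alpha*grad = 0.2874
  prox(v) = soft_thresh(0.2874, 0.0275) = 0.2599
Iteration 3: beta = 0.5, y = 0.2599 + 0.5*(0.2599 - 0.6964) = 0.0416
  grad(y) = -1.4172, v = y - alpha*grad = 0.0965
  prox(v) = soft_thresh(0.0965, 0.0275) = 0.069
Iteration 4: beta = 0.6, y = 0.069 + 0.6*(0.069 - 0.2599) = -0.0455
  grad(y) = -2.6375, v = y - alpha*grad = 0.0565
  prox(v) = soft_thresh(0.0565, 0.0275) = 0.0291
f(x_4) = 7*0.0291^2 - 2*0.0291 + 0.71*|0.0291| = -0.0316


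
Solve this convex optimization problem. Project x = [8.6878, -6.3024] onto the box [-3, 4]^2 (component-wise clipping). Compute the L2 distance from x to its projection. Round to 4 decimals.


Project each component onto [-3, 4].
clip(8.6878) = 4.0, clip(-6.3024) = -3.0
Projection = [4.0, -3.0]
Squared diffs: [21.9755, 10.9058]
Distance = sqrt(32.8813) = 5.7342


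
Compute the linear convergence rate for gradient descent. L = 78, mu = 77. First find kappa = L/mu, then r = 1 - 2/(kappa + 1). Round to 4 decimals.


Step 1: Compute the condition number.
kappa = L/mu = 78/77 = 1.013
Step 2: Compute the convergence rate.
r = 1 - 2/(kappa + 1) = 1 - 2*mu/(L + mu) = (L - mu)/(L + mu) = 1/155 = 0.0065


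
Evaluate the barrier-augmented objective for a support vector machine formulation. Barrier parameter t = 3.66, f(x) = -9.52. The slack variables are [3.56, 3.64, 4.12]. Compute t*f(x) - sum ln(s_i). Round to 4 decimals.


Step 1: Compute log-barrier.
ln values: [1.2698, 1.292, 1.4159]
phi = -(1.2698 + 1.292 + 1.4159) = -3.9776
Step 2: Compute augmented objective.
t*f(x) = 3.66*-9.52 = -34.8432
Total = -34.8432 - 3.9776 = -38.8208


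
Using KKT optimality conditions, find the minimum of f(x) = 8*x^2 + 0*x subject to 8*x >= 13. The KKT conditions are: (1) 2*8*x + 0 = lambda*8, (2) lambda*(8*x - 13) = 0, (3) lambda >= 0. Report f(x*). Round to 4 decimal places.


Step 1: Try lambda = 0 (constraint inactive).
x_unc = 0/(2*8) = 0.0
Check: 8*0.0 = 0.0 < 13 -- violated!
Step 2: Constraint must be active: 8*x = 13
x* = 13/8 = 1.625
lambda = (2*8*1.625 + 0)/8 = 3.25
Step 3: Compute optimal value.
f(x*) = 8*1.625^2 + 0*1.625 = 21.125


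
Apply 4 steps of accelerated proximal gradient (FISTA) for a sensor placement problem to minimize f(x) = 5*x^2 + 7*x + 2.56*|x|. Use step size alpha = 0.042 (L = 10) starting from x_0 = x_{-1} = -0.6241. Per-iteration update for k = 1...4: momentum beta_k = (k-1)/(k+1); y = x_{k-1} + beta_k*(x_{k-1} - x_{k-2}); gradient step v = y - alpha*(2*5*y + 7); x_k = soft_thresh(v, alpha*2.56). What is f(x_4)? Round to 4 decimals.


FISTA on f(x) = 5*x^2 + 7*x + 2.56*|x|
L = 10, alpha = 0.042
Iteration 1: beta = 0.0, y = -0.6241 + 0.0*(-0.6241 + 0.6241) = -0.6241
  grad(y) = 0.759, v = y - alpha*grad = -0.656
  prox(v) = soft_thresh(-0.656, 0.1075) = -0.5485
Iteration 2: beta = 0.3333, y = -0.5485 + 0.3333*(-0.5485 + 0.6241) = -0.5232
  grad(y) = 1.7676, v = y - alpha*grad = -0.5975
  prox(v) = soft_thresh(-0.5975, 0.1075) = -0.49
Iteration 3: beta = 0.5, y = -0.49 + 0.5*(-0.49 + 0.5485) = -0.4607
  grad(y) = 2.3929, v = y - alpha*grad = -0.5612
  prox(v) = soft_thresh(-0.5612, 0.1075) = -0.4537
Iteration 4: beta = 0.6, y = -0.4537 + 0.6*(-0.4537 + 0.49) = -0.4319
  grad(y) = 2.6807, v = y - alpha*grad = -0.5445
  prox(v) = soft_thresh(-0.5445, 0.1075) = -0.437
f(x_4) = 5*(-0.437)^2 + 7*(-0.437) + 2.56*|-0.437| = -0.9854


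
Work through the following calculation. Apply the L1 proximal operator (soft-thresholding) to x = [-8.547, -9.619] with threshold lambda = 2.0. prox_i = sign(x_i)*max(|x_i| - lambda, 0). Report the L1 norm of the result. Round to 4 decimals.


Soft-thresholding with lambda = 2.0:
prox(-8.547) = sign(-8.547)*max(|-8.547| - 2.0, 0) = -6.547
prox(-9.619) = sign(-9.619)*max(|-9.619| - 2.0, 0) = -7.619
prox(x) = [-6.547, -7.619]
||prox(x)||_1 = 6.547 + 7.619 = 14.166


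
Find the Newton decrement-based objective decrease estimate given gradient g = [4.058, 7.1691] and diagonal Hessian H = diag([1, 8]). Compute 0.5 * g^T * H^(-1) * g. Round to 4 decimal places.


Step 1: H is diagonal, so H^(-1) * g = [4.058, 0.8961].
Step 2: g^T H^(-1) g = sum_i g_i^2 / H_ii
  = (4.058)^2/1 + (7.1691)^2/8
  = 16.4674 + 6.4245 = 22.8919
Step 3: Objective decrease = 0.5 * g^T H^(-1) g = 11.4459


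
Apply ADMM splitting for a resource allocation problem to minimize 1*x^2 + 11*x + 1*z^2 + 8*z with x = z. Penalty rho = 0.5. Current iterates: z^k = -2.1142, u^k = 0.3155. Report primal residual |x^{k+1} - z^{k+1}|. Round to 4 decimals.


ADMM iteration with rho = 0.5, z^k = -2.1142, u^k = 0.3155
Step 1: x-update.
Minimize 1*x^2 + 11*x + (0.5/2)*(x + 2.1142 + 0.3155)^2
FOC: (2*1 + 0.5)*x = -11 + 0.5*(-2.1142 - 0.3155)
x^{k+1} = -4.8859
Step 2: z-update.
Minimize 1*z^2 + 8*z + (0.5/2)*(-4.8859 - z + 0.3155)^2
FOC: (2*1 + 0.5)*z = -8 + 0.5*(-4.8859 + 0.3155)
z^{k+1} = -4.1141
Step 3: u-update.
u^{k+1} = 0.3155 - 4.8859 + 4.1141 = -0.4564
Step 4: Primal residual = |-4.8859 + 4.1141| = 0.7719


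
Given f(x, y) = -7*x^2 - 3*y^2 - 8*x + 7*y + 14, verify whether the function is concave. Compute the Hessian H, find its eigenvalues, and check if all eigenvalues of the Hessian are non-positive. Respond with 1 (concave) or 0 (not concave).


The Hessian of f(x,y) = -7*x^2 - 3*y^2 - 8*x + 7*y + 14 is:
H = [[-14, 0], [0, -6]]
Trace = -14 - 6 = -20
Determinant = -14*-6 - (0)^2 = 84
Discriminant = (-20)^2 - 4*84 = 64.0
Eigenvalues: lambda_1 = -14.0, lambda_2 = -6.0
The function is concave.

1


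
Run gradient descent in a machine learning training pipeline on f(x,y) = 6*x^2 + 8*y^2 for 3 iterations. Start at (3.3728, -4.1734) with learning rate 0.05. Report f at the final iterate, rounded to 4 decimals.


Gradient descent on f(x,y) = 6*x^2 + 8*y^2.
Starting point: (3.3728, -4.1734), alpha = 0.05
Step 1: grad_x = 2*6*3.3728 = 40.4736, grad_y = 2*8*-4.1734 = -66.7744
  x_1 = 3.3728 - 0.05*40.4736 = 1.3491
  y_1 = -4.1734 - 0.05*-66.7744 = -0.8347
Step 2: grad_x = 2*6*1.3491 = 16.1894, grad_y = 2*8*-0.8347 = -13.3549
  x_2 = 1.3491 - 0.05*16.1894 = 0.5396
  y_2 = -0.8347 - 0.05*-13.3549 = -0.1669
Step 3: grad_x = 2*6*0.5396 = 6.4758, grad_y = 2*8*-0.1669 = -2.671
  x_3 = 0.5396 - 0.05*6.4758 = 0.2159
  y_3 = -0.1669 - 0.05*-2.671 = -0.0334
f(0.2159, -0.0334) = 6*0.2159^2 + 8*(-0.0334)^2 = 0.2885


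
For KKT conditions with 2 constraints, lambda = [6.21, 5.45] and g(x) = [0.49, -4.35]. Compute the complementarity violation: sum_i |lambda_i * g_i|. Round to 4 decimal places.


KKT complementary slackness check:
lambda_1 * g_1 = 6.21 * 0.49 = 3.0429
lambda_2 * g_2 = 5.45 * -4.35 = -23.7075
Total violation = 3.0429 + 23.7075 = 26.7504


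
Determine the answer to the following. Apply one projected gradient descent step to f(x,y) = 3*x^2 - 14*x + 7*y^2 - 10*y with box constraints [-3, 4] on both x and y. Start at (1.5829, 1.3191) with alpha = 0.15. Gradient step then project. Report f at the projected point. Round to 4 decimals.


Step 1: Compute gradient at (1.5829, 1.3191).
grad_x = 2*3*1.5829 - 14 = -4.5026
grad_y = 2*7*1.3191 - 10 = 8.4674
Step 2: Gradient step.
x_raw = 1.5829 - 0.15*-4.5026 = 2.2583
y_raw = 1.3191 - 0.15*8.4674 = 0.049
Step 3: Project onto [-3, 4].
x_proj = clip(2.2583) = 2.2583
y_proj = clip(0.049) = 0.049
Step 4: Evaluate f.
f(2.2583, 0.049) = -16.7895


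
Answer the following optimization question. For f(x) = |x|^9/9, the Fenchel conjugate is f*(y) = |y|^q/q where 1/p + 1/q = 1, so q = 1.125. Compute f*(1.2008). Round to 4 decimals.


The conjugate exponent q satisfies 1/p + 1/q = 1.
p = 9, so q = 9/(9 - 1) = 1.125
|y|^q = 1.2008^1.125 = 1.2286
f*(1.2008) = 1.2286 / 1.125 = 1.0921


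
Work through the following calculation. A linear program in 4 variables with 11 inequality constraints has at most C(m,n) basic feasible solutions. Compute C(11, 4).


Each vertex corresponds to some choice of n active constraints out of m, so the number of vertices is at most C(m, n) = m! / (n!(m-n)!).
m = 11, n = 4
Numerator: 11 * 10 * 9 * 8
Denominator: 4! = 24
C(11, 4) = 330


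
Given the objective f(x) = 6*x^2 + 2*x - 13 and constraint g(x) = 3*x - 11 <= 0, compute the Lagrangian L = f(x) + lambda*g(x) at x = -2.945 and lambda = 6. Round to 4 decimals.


Step 1: Evaluate f(x).
f(-2.945) = 6*(-2.945)^2 + 2*(-2.945) - 13 = 33.1482
Step 2: Evaluate g(x).
g(-2.945) = 3*-2.945 - 11 = -19.835
Step 3: Compute Lagrangian.
L = 33.1482 + 6*-19.835 = -85.8619


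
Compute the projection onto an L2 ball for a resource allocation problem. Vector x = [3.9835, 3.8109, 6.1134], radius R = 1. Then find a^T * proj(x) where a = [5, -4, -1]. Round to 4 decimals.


Step 1: Compute ||x|| (intermediates to 6 decimals).
||x|| = sqrt(3.9835^2 + 3.8109^2 + 6.1134^2) = 8.231943
Step 2: Project.
Since ||x|| > R, scale = R/||x|| = 1/8.231943 = 0.121478, proj(x) = scale * x
proj(x) = [0.483908, 0.462941, 0.742644]
Step 3: Dot product.
a^T * proj(x) = 5*0.483908 - 4*0.462941 - 1*0.742644 = -0.1749


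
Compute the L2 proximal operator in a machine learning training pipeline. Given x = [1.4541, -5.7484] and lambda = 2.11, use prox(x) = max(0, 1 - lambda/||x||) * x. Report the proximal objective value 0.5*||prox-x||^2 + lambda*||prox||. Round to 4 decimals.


Step 1: Compute ||x||.
||x|| = 5.9295
Step 2: Compute scaling factor.
scale = max(0, 1 - 2.11/5.9295) = 0.6441
Step 3: prox(x) = [0.9367, -3.7028]
||prox(x)|| = 3.8195
Step 4: Proximal objective.
0.5*||prox-x||^2 = 2.2261
lambda*||prox|| = 8.0591
Total = 10.2851


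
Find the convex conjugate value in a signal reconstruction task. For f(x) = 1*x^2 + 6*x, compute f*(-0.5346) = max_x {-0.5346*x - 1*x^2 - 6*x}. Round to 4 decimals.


f*(y) = sup_x {y*x - a*x^2 - b*x} = sup_x {(y-b)*x - a*x^2}
FOC: (y - b) - 2a*x = 0 => x* = (y - b)/(2a)
x* = (-0.5346 - 6)/(2*1) = -3.2673
f*(-0.5346) = (y-b)^2/(4a) = (-0.5346 - 6)^2/(4*1)
= 42.701/4 = 10.6752


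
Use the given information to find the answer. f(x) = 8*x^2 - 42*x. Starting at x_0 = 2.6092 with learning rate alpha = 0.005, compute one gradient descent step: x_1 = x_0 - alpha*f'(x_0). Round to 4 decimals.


We compute the gradient at x_0 and apply the update.
f'(x) = 16*x - 42
f'(2.6092) = 16*2.6092 - 42 = -0.2528
x_1 = 2.6092 - 0.005*-0.2528 = 2.6105


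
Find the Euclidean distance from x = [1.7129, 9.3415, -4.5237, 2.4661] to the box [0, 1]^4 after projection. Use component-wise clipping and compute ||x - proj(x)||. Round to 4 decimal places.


Project each component onto [0, 1].
clip(1.7129) = 1.0, clip(9.3415) = 1.0, clip(-4.5237) = 0.0, clip(2.4661) = 1.0
Projection = [1.0, 1.0, 0.0, 1.0]
Squared diffs: [0.5082, 69.5806, 20.4639, 2.1494]
Distance = sqrt(92.7021) = 9.6282


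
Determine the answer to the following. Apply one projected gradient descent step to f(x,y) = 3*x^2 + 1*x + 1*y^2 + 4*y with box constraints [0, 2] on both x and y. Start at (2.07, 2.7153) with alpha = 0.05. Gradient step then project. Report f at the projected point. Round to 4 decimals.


Step 1: Compute gradient at (2.07, 2.7153).
grad_x = 2*3*2.07 + 1 = 13.42
grad_y = 2*1*2.7153 + 4 = 9.4306
Step 2: Gradient step.
x_raw = 2.07 - 0.05*13.42 = 1.399
y_raw = 2.7153 - 0.05*9.4306 = 2.2438
Step 3: Project onto [0, 2].
x_proj = clip(1.399) = 1.399
y_proj = clip(2.2438) = 2.0
Step 4: Evaluate f.
f(1.399, 2.0) = 19.2706


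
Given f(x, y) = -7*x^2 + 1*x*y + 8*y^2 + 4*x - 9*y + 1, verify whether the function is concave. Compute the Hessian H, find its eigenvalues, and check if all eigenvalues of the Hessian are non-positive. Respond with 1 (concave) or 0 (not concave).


The Hessian of f(x,y) = -7*x^2 + 1*x*y + 8*y^2 + 4*x - 9*y + 1 is:
H = [[-14, 1], [1, 16]]
Trace = -14 + 16 = 2
Determinant = -14*16 - (1)^2 = -225
Discriminant = (2)^2 - 4*-225 = 904.0
Eigenvalues: lambda_1 = -14.0333, lambda_2 = 16.0333
The function is not concave.

0


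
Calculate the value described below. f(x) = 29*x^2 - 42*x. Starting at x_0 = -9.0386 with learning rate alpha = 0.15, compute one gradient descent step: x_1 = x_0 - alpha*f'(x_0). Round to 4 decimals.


We compute the gradient at x_0 and apply the update.
f'(x) = 58*x - 42
f'(-9.0386) = 58*-9.0386 - 42 = -566.2388
x_1 = -9.0386 - 0.15*-566.2388 = 75.8972


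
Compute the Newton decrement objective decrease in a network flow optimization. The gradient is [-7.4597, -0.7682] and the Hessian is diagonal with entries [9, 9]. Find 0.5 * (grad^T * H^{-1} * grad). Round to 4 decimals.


Step 1: H is diagonal, so H^(-1) * g = [-0.8289, -0.0854].
Step 2: g^T H^(-1) g = sum_i g_i^2 / H_ii
  = (-7.4597)^2/9 + (-0.7682)^2/9
  = 6.183 + 0.0656 = 6.2486
Step 3: Objective decrease = 0.5 * g^T H^(-1) g = 3.1243


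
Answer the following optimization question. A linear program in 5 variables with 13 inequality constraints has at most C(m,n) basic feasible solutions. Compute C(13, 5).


Each vertex corresponds to some choice of n active constraints out of m, so the number of vertices is at most C(m, n) = m! / (n!(m-n)!).
m = 13, n = 5
Numerator: 13 * 12 * 11 * 10 * 9
Denominator: 5! = 120
C(13, 5) = 1287


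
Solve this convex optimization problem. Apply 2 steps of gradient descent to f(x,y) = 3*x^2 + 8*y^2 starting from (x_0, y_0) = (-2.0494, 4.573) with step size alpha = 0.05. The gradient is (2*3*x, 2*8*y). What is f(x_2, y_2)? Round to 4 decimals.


Gradient descent on f(x,y) = 3*x^2 + 8*y^2.
Starting point: (-2.0494, 4.573), alpha = 0.05
Step 1: grad_x = 2*3*-2.0494 = -12.2964, grad_y = 2*8*4.573 = 73.168
  x_1 = -2.0494 - 0.05*-12.2964 = -1.4346
  y_1 = 4.573 - 0.05*73.168 = 0.9146
Step 2: grad_x = 2*3*-1.4346 = -8.6075, grad_y = 2*8*0.9146 = 14.6336
  x_2 = -1.4346 - 0.05*-8.6075 = -1.0042
  y_2 = 0.9146 - 0.05*14.6336 = 0.1829
f(-1.0042, 0.1829) = 3*(-1.0042)^2 + 8*0.1829^2 = 3.293


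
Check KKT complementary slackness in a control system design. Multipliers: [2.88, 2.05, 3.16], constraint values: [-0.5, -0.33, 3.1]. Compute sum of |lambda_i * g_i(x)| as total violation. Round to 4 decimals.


KKT complementary slackness check:
lambda_1 * g_1 = 2.88 * -0.5 = -1.44
lambda_2 * g_2 = 2.05 * -0.33 = -0.6765
lambda_3 * g_3 = 3.16 * 3.1 = 9.796
Total violation = 1.44 + 0.6765 + 9.796 = 11.9125


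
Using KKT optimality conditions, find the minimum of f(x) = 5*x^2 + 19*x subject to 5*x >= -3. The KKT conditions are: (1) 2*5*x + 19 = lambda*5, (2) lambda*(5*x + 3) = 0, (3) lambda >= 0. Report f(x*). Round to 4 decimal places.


Step 1: Try lambda = 0 (constraint inactive).
x_unc = -19/(2*5) = -1.9
Check: 5*-1.9 = -9.5 < -3 -- violated!
Step 2: Constraint must be active: 5*x = -3
x* = -3/5 = -0.6
lambda = (2*5*(-0.6) + 19)/5 = 2.6
Step 3: Compute optimal value.
f(x*) = 5*(-0.6)^2 + 19*(-0.6) = -9.6


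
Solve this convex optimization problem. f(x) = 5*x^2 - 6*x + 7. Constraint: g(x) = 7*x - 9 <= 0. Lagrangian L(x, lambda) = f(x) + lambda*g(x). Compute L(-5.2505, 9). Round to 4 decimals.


Step 1: Evaluate f(x).
f(-5.2505) = 5*(-5.2505)^2 - 6*(-5.2505) + 7 = 176.3418
Step 2: Evaluate g(x).
g(-5.2505) = 7*-5.2505 - 9 = -45.7535
Step 3: Compute Lagrangian.
L = 176.3418 + 9*-45.7535 = -235.4397


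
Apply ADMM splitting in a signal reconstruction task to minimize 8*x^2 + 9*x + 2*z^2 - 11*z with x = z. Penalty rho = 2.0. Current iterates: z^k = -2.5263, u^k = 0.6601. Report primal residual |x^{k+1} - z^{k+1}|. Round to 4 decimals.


ADMM iteration with rho = 2.0, z^k = -2.5263, u^k = 0.6601
Step 1: x-update.
Minimize 8*x^2 + 9*x + (2.0/2)*(x + 2.5263 + 0.6601)^2
FOC: (2*8 + 2.0)*x = -9 + 2.0*(-2.5263 - 0.6601)
x^{k+1} = -0.854
Step 2: z-update.
Minimize 2*z^2 - 11*z + (2.0/2)*(-0.854 - z + 0.6601)^2
FOC: (2*2 + 2.0)*z = 11 + 2.0*(-0.854 + 0.6601)
z^{k+1} = 1.7687
Step 3: u-update.
u^{k+1} = 0.6601 - 0.854 - 1.7687 = -1.9626
Step 4: Primal residual = |-0.854 - 1.7687| = 2.6227


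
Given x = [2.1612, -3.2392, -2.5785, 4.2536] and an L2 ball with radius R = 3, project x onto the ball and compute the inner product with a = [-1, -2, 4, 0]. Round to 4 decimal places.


Step 1: Compute ||x|| (intermediates to 6 decimals).
||x|| = sqrt(2.1612^2 + (-3.2392)^2 + (-2.5785)^2 + 4.2536^2) = 6.317039
Step 2: Project.
Since ||x|| > R, scale = R/||x|| = 3/6.317039 = 0.474906, proj(x) = scale * x
proj(x) = [1.026367, -1.538316, -1.224545, 2.02006]
Step 3: Dot product.
a^T * proj(x) = -1*1.026367 - 2*(-1.538316) + 4*(-1.224545) + 0*2.02006 = -2.8479


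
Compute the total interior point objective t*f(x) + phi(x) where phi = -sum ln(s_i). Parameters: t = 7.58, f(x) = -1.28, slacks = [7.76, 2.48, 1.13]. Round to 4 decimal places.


Step 1: Compute log-barrier.
ln values: [2.049, 0.9083, 0.1222]
phi = -(2.049 + 0.9083 + 0.1222) = -3.0795
Step 2: Compute augmented objective.
t*f(x) = 7.58*-1.28 = -9.7024
Total = -9.7024 - 3.0795 = -12.7819


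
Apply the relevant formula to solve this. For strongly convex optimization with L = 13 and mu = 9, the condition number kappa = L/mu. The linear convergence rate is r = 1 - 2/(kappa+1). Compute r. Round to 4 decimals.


Step 1: Compute the condition number.
kappa = L/mu = 13/9 = 1.4444
Step 2: Compute the convergence rate.
r = 1 - 2/(kappa + 1) = 1 - 2*mu/(L + mu) = (L - mu)/(L + mu) = 4/22 = 0.1818


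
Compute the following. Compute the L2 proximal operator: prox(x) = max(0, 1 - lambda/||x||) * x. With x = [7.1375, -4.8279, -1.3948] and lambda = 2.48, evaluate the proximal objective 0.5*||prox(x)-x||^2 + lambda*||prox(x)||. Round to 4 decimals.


Step 1: Compute ||x||.
||x|| = 8.7291
Step 2: Compute scaling factor.
scale = max(0, 1 - 2.48/8.7291) = 0.7159
Step 3: prox(x) = [5.1097, -3.4563, -0.9985]
||prox(x)|| = 6.2491
Step 4: Proximal objective.
0.5*||prox-x||^2 = 3.0752
lambda*||prox|| = 15.4978
Total = 18.5731


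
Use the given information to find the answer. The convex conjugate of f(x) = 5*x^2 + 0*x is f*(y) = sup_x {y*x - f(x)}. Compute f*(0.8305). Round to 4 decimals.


f*(y) = sup_x {y*x - a*x^2 - b*x} = sup_x {(y-b)*x - a*x^2}
FOC: (y - b) - 2a*x = 0 => x* = (y - b)/(2a)
x* = (0.8305 - 0)/(2*5) = 0.0831
f*(0.8305) = (y-b)^2/(4a) = (0.8305 - 0)^2/(4*5)
= 0.6897/20 = 0.0345


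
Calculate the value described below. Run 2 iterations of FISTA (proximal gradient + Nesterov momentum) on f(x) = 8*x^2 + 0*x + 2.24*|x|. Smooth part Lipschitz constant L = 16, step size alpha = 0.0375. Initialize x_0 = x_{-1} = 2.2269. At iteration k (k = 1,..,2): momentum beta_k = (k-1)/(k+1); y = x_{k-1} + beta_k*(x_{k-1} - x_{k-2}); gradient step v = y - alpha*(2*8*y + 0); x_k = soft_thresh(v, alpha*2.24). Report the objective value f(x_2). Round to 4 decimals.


FISTA on f(x) = 8*x^2 + 0*x + 2.24*|x|
L = 16, alpha = 0.0375
Iteration 1: beta = 0.0, y = 2.2269 + 0.0*(2.2269 - 2.2269) = 2.2269
  grad(y) = 35.6304, v = y - alpha*grad = 0.8908
  prox(v) = soft_thresh(0.8908, 0.084) = 0.8068
Iteration 2: beta = 0.3333, y = 0.8068 + 0.3333*(0.8068 - 2.2269) = 0.3334
  grad(y) = 5.3341, v = y - alpha*grad = 0.1334
  prox(v) = soft_thresh(0.1334, 0.084) = 0.0494
f(x_2) = 8*0.0494^2 + 0*0.0494 + 2.24*|0.0494| = 0.13


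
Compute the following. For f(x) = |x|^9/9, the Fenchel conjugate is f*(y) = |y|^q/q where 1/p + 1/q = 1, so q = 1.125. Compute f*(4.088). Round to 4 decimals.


The conjugate exponent q satisfies 1/p + 1/q = 1.
p = 9, so q = 9/(9 - 1) = 1.125
|y|^q = 4.088^1.125 = 4.8747
f*(4.088) = 4.8747 / 1.125 = 4.3331


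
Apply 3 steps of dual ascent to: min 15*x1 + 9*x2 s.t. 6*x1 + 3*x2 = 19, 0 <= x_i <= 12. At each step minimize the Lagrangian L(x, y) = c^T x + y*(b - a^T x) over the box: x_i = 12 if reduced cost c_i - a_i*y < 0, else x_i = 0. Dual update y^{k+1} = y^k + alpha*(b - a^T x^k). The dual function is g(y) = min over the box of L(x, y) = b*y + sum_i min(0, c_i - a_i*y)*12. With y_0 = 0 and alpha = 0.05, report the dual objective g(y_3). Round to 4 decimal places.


Dual ascent for LP: min 15*x1 + 9*x2, 6*x1 + 3*x2 = 19, 0 <= x_i <= 12
Step 1: y^k = 0.0, reduced costs: (15.0, 9.0)
  x^k = (0.0, 0.0), subgradient = b - a^T x = 19.0
  y^{k+1} = 0.0 + 0.05*19.0 = 0.95
Step 2: y^k = 0.95, reduced costs: (9.3, 6.15)
  x^k = (0.0, 0.0), subgradient = b - a^T x = 19.0
  y^{k+1} = 0.95 + 0.05*19.0 = 1.9
Step 3: y^k = 1.9, reduced costs: (3.6, 3.3)
  x^k = (0.0, 0.0), subgradient = b - a^T x = 19.0
  y^{k+1} = 1.9 + 0.05*19.0 = 2.85
Dual objective at y_3 = 2.85: reduced costs (-2.1, 0.45), box minimizer x = (12.0, 0.0)
g(y_3) = b*y + (c1 - a1*y)*x1 + (c2 - a2*y)*x2 = 19*2.85 + (-2.1)*12.0 + 0.45*0.0 = 54.15 - 25.2 + 0.0 = 28.95


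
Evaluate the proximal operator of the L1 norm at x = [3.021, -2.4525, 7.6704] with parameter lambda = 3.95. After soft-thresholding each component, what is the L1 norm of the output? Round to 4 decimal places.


Soft-thresholding with lambda = 3.95:
prox(3.021) = sign(3.021)*max(|3.021| - 3.95, 0) = 0.0
prox(-2.4525) = sign(-2.4525)*max(|-2.4525| - 3.95, 0) = 0.0
prox(7.6704) = sign(7.6704)*max(|7.6704| - 3.95, 0) = 3.7204
prox(x) = [0.0, 0.0, 3.7204]
||prox(x)||_1 = 0.0 + 0.0 + 3.7204 = 3.7204


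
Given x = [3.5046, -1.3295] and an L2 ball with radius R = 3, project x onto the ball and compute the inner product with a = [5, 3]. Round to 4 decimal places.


Step 1: Compute ||x|| (intermediates to 6 decimals).
||x|| = sqrt(3.5046^2 + (-1.3295)^2) = 3.748305
Step 2: Project.
Since ||x|| > R, scale = R/||x|| = 3/3.748305 = 0.800362, proj(x) = scale * x
proj(x) = [2.804949, -1.064081]
Step 3: Dot product.
a^T * proj(x) = 5*2.804949 + 3*(-1.064081) = 10.8325


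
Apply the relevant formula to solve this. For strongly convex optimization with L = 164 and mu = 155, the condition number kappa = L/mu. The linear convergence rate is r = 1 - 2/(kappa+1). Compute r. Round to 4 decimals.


Step 1: Compute the condition number.
kappa = L/mu = 164/155 = 1.0581
Step 2: Compute the convergence rate.
r = 1 - 2/(kappa + 1) = 1 - 2*mu/(L + mu) = (L - mu)/(L + mu) = 9/319 = 0.0282


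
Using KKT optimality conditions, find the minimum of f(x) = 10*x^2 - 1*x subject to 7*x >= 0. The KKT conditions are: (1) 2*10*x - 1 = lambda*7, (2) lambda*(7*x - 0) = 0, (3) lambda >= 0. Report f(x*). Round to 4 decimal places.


Step 1: Try lambda = 0 (constraint inactive).
Stationarity: 2*10*x - 1 = 0
x* = 1/(2*10) = 0.05
Check constraint: 7*0.05 = 0.35 >= 0 -- satisfied.
Step 2: Compute optimal value.
f(x*) = 10*0.05^2 - 1*0.05 = -0.025


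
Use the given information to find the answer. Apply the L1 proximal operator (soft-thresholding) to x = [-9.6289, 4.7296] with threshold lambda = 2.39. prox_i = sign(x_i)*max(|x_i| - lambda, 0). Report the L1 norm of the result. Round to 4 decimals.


Soft-thresholding with lambda = 2.39:
prox(-9.6289) = sign(-9.6289)*max(|-9.6289| - 2.39, 0) = -7.2389
prox(4.7296) = sign(4.7296)*max(|4.7296| - 2.39, 0) = 2.3396
prox(x) = [-7.2389, 2.3396]
||prox(x)||_1 = 7.2389 + 2.3396 = 9.5785


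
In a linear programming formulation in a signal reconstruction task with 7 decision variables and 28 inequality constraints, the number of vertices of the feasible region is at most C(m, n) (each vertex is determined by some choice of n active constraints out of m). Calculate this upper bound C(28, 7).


Each vertex corresponds to some choice of n active constraints out of m, so the number of vertices is at most C(m, n) = m! / (n!(m-n)!).
m = 28, n = 7
Numerator: 28 * 27 * 26 * 25 * 24 * 23 * 22
Denominator: 7! = 5040
C(28, 7) = 1184040


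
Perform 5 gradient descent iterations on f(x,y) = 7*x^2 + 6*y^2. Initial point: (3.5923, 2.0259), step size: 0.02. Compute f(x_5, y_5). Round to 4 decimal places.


Gradient descent on f(x,y) = 7*x^2 + 6*y^2.
Starting point: (3.5923, 2.0259), alpha = 0.02
Step 1: grad_x = 2*7*3.5923 = 50.2922, grad_y = 2*6*2.0259 = 24.3108
  x_1 = 3.5923 - 0.02*50.2922 = 2.5865
  y_1 = 2.0259 - 0.02*24.3108 = 1.5397
Step 2: grad_x = 2*7*2.5865 = 36.2104, grad_y = 2*6*1.5397 = 18.4762
  x_2 = 2.5865 - 0.02*36.2104 = 1.8622
  y_2 = 1.5397 - 0.02*18.4762 = 1.1702
Step 3: grad_x = 2*7*1.8622 = 26.0715, grad_y = 2*6*1.1702 = 14.0419
  x_3 = 1.8622 - 0.02*26.0715 = 1.3408
  y_3 = 1.1702 - 0.02*14.0419 = 0.8893
Step 4: grad_x = 2*7*1.3408 = 18.7715, grad_y = 2*6*0.8893 = 10.6719
  x_4 = 1.3408 - 0.02*18.7715 = 0.9654
  y_4 = 0.8893 - 0.02*10.6719 = 0.6759
Step 5: grad_x = 2*7*0.9654 = 13.5155, grad_y = 2*6*0.6759 = 8.1106
  x_5 = 0.9654 - 0.02*13.5155 = 0.6951
  y_5 = 0.6759 - 0.02*8.1106 = 0.5137
f(0.6951, 0.5137) = 7*0.6951^2 + 6*0.5137^2 = 4.9651


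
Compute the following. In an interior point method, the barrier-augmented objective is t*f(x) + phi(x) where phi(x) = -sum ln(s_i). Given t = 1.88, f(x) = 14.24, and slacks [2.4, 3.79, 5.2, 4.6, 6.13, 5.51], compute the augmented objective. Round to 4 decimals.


Step 1: Compute log-barrier.
ln values: [0.8755, 1.3324, 1.6487, 1.5261, 1.8132, 1.7066]
phi = -(0.8755 + 1.3324 + 1.6487 + 1.5261 + 1.8132 + 1.7066) = -8.9023
Step 2: Compute augmented objective.
t*f(x) = 1.88*14.24 = 26.7712
Total = 26.7712 - 8.9023 = 17.8689


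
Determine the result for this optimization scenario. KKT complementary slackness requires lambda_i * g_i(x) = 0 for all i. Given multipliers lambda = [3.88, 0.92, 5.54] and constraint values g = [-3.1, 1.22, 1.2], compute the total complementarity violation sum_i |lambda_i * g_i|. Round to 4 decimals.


KKT complementary slackness check:
lambda_1 * g_1 = 3.88 * -3.1 = -12.028
lambda_2 * g_2 = 0.92 * 1.22 = 1.1224
lambda_3 * g_3 = 5.54 * 1.2 = 6.648
Total violation = 12.028 + 1.1224 + 6.648 = 19.7984


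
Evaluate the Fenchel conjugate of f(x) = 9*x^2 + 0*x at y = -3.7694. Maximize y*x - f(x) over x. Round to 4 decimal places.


f*(y) = sup_x {y*x - a*x^2 - b*x} = sup_x {(y-b)*x - a*x^2}
FOC: (y - b) - 2a*x = 0 => x* = (y - b)/(2a)
x* = (-3.7694 - 0)/(2*9) = -0.2094
f*(-3.7694) = (y-b)^2/(4a) = (-3.7694 - 0)^2/(4*9)
= 14.2084/36 = 0.3947


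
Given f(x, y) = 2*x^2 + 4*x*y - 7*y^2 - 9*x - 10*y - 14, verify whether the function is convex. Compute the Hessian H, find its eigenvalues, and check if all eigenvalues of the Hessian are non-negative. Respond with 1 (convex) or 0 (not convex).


The Hessian of f(x,y) = 2*x^2 + 4*x*y - 7*y^2 - 9*x - 10*y - 14 is:
H = [[4, 4], [4, -14]]
Trace = 4 - 14 = -10
Determinant = 4*-14 - (4)^2 = -72
Discriminant = (-10)^2 - 4*-72 = 388.0
Eigenvalues: lambda_1 = -14.8489, lambda_2 = 4.8489
The function is not convex.

0


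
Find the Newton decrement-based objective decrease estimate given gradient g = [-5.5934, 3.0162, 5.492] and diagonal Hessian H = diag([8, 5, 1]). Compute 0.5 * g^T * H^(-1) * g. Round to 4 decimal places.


Step 1: H is diagonal, so H^(-1) * g = [-0.6992, 0.6032, 5.492].
Step 2: g^T H^(-1) g = sum_i g_i^2 / H_ii
  = (-5.5934)^2/8 + (3.0162)^2/5 + (5.492)^2/1
  = 3.9108 + 1.8195 + 30.1621 = 35.8923
Step 3: Objective decrease = 0.5 * g^T H^(-1) g = 17.9462


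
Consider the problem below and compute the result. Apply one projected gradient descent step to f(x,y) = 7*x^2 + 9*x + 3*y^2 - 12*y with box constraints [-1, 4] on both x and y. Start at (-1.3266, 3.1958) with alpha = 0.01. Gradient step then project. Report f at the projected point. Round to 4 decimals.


Step 1: Compute gradient at (-1.3266, 3.1958).
grad_x = 2*7*-1.3266 + 9 = -9.5724
grad_y = 2*3*3.1958 - 12 = 7.1748
Step 2: Gradient step.
x_raw = -1.3266 - 0.01*-9.5724 = -1.2309
y_raw = 3.1958 - 0.01*7.1748 = 3.1241
Step 3: Project onto [-1, 4].
x_proj = clip(-1.2309) = -1.0
y_proj = clip(3.1241) = 3.1241
Step 4: Evaluate f.
f(-1.0, 3.1241) = -10.2095


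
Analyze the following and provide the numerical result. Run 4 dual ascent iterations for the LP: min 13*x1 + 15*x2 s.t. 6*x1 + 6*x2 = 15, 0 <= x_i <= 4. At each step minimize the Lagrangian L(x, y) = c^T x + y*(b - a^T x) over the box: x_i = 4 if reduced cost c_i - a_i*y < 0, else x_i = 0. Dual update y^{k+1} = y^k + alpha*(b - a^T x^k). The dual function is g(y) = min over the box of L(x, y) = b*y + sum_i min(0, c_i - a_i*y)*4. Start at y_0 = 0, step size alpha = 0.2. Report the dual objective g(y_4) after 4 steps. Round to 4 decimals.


Dual ascent for LP: min 13*x1 + 15*x2, 6*x1 + 6*x2 = 15, 0 <= x_i <= 4
Step 1: y^k = 0.0, reduced costs: (13.0, 15.0)
  x^k = (0.0, 0.0), subgradient = b - a^T x = 15.0
  y^{k+1} = 0.0 + 0.2*15.0 = 3.0
Step 2: y^k = 3.0, reduced costs: (-5.0, -3.0)
  x^k = (4.0, 4.0), subgradient = b - a^T x = -33.0
  y^{k+1} = 3.0 + 0.2*-33.0 = -3.6
Step 3: y^k = -3.6, reduced costs: (34.6, 36.6)
  x^k = (0.0, 0.0), subgradient = b - a^T x = 15.0
  y^{k+1} = -3.6 + 0.2*15.0 = -0.6
Step 4: y^k = -0.6, reduced costs: (16.6, 18.6)
  x^k = (0.0, 0.0), subgradient = b - a^T x = 15.0
  y^{k+1} = -0.6 + 0.2*15.0 = 2.4
Dual objective at y_4 = 2.4: reduced costs (-1.4, 0.6), box minimizer x = (4.0, 0.0)
g(y_4) = b*y + (c1 - a1*y)*x1 + (c2 - a2*y)*x2 = 15*2.4 + (-1.4)*4.0 + 0.6*0.0 = 36.0 - 5.6 + 0.0 = 30.4


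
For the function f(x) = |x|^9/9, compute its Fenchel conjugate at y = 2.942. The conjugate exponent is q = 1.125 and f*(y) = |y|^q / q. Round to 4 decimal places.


The conjugate exponent q satisfies 1/p + 1/q = 1.
p = 9, so q = 9/(9 - 1) = 1.125
|y|^q = 2.942^1.125 = 3.3668
f*(2.942) = 3.3668 / 1.125 = 2.9928


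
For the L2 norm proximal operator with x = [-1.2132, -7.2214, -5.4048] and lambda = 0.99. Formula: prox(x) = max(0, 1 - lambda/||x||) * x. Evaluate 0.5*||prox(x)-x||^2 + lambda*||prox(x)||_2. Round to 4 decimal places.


Step 1: Compute ||x||.
||x|| = 9.1012
Step 2: Compute scaling factor.
scale = max(0, 1 - 0.99/9.1012) = 0.8912
Step 3: prox(x) = [-1.0812, -6.4359, -4.8169]
||prox(x)|| = 8.1112
Step 4: Proximal objective.
0.5*||prox-x||^2 = 0.4901
lambda*||prox|| = 8.0301
Total = 8.5202


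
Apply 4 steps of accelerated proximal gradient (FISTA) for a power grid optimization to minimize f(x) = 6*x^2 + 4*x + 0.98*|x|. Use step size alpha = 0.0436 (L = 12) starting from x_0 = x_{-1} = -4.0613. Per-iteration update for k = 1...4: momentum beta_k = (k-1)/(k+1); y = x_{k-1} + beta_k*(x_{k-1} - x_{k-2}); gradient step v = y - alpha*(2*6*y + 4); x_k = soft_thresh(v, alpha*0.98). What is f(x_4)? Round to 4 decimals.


FISTA on f(x) = 6*x^2 + 4*x + 0.98*|x|
L = 12, alpha = 0.0436
Iteration 1: beta = 0.0, y = -4.0613 + 0.0*(-4.0613 + 4.0613) = -4.0613
  grad(y) = -44.7356, v = y - alpha*grad = -2.1108
  prox(v) = soft_thresh(-2.1108, 0.0427) = -2.0681
Iteration 2: beta = 0.3333, y = -2.0681 + 0.3333*(-2.0681 + 4.0613) = -1.4037
  grad(y) = -12.8444, v = y - alpha*grad = -0.8437
  prox(v) = soft_thresh(-0.8437, 0.0427) = -0.801
Iteration 3: beta = 0.5, y = -0.801 + 0.5*(-0.801 + 2.0681) = -0.1674
  grad(y) = 1.9914, v = y - alpha*grad = -0.2542
  prox(v) = soft_thresh(-0.2542, 0.0427) = -0.2115
Iteration 4: beta = 0.6, y = -0.2115 + 0.6*(-0.2115 + 0.801) = 0.1422
  grad(y) = 5.7065, v = y - alpha*grad = -0.1066
  prox(v) = soft_thresh(-0.1066, 0.0427) = -0.0639
f(x_4) = 6*(-0.0639)^2 + 4*(-0.0639) + 0.98*|-0.0639| = -0.1684


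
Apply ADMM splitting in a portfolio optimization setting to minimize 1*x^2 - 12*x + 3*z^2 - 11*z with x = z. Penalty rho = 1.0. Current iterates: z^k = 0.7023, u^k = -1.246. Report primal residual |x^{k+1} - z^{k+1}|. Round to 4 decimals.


ADMM iteration with rho = 1.0, z^k = 0.7023, u^k = -1.246
Step 1: x-update.
Minimize 1*x^2 - 12*x + (1.0/2)*(x - 0.7023 - 1.246)^2
FOC: (2*1 + 1.0)*x = 12 + 1.0*(0.7023 + 1.246)
x^{k+1} = 4.6494
Step 2: z-update.
Minimize 3*z^2 - 11*z + (1.0/2)*(4.6494 - z - 1.246)^2
FOC: (2*3 + 1.0)*z = 11 + 1.0*(4.6494 - 1.246)
z^{k+1} = 2.0576
Step 3: u-update.
u^{k+1} = -1.246 + 4.6494 - 2.0576 = 1.3458
Step 4: Primal residual = |4.6494 - 2.0576| = 2.5918


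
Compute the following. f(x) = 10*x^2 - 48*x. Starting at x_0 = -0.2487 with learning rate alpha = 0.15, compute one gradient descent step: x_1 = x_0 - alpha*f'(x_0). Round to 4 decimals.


We compute the gradient at x_0 and apply the update.
f'(x) = 20*x - 48
f'(-0.2487) = 20*-0.2487 - 48 = -52.974
x_1 = -0.2487 - 0.15*-52.974 = 7.6974


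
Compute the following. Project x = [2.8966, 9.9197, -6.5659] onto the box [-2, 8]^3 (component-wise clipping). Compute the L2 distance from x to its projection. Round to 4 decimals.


Project each component onto [-2, 8].
clip(2.8966) = 2.8966, clip(9.9197) = 8.0, clip(-6.5659) = -2.0
Projection = [2.8966, 8.0, -2.0]
Squared diffs: [0.0, 3.6852, 20.8474]
Distance = sqrt(24.5326) = 4.953
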